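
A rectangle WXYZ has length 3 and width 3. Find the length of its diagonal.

d = sqrt(3^2 + 3^2) = sqrt(18) = 3*sqrt(2)

3*sqrt(2)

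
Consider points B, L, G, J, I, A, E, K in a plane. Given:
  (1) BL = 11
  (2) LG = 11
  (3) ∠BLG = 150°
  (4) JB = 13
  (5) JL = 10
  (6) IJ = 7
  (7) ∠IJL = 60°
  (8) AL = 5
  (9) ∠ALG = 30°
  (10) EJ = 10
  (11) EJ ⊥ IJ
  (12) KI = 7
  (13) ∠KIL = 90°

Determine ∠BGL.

Step 1: By the law of cosines on triangle GLB: GB² = 11² + 11² − 2·11·11·cos(150°) = 451.58, so GB ≈ 21.25.
Step 2: By the inverse law of cosines on triangle BGL: cos(∠BGL) = (21.25² + 11² − 11²) / (2·21.25·11) = 451.58/467.51 = 0.9659, so ∠BGL = 15°.

Therefore, the measure of angle ∠BGL = 15°.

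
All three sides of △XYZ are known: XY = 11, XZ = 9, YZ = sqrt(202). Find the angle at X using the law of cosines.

When all three sides of a triangle are known, the law of cosines can be rearranged to find any angle.
cos(C) = (a² + b² - c²) / (2ab) gives cos(X) = 0.
Taking the inverse cosine: X = 90°.

90°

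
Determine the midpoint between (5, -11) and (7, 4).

M = ((x₁ + x₂)/2, (y₁ + y₂)/2)
= ((5 + 7)/2, (-11 + 4)/2)
= (12/2, -7/2) = (6, -7/2)

(6, -7/2)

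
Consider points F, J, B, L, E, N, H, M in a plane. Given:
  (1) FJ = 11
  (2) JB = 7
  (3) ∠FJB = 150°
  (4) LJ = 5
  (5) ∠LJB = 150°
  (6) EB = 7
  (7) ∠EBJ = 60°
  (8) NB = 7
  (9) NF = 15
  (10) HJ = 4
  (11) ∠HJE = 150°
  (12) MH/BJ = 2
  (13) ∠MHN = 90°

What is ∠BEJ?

Step 1: By the law of cosines on triangle EBJ: EJ² = 7² + 7² − 2·7·7·cos(60°) = 49, so EJ = 7.
Step 2: By the inverse law of cosines on triangle BEJ: cos(∠BEJ) = (7² + 7² − 7²) / (2·7·7) = 49/98 = 0.5, so ∠BEJ = 60°.

Therefore, the measure of angle ∠BEJ = 60°.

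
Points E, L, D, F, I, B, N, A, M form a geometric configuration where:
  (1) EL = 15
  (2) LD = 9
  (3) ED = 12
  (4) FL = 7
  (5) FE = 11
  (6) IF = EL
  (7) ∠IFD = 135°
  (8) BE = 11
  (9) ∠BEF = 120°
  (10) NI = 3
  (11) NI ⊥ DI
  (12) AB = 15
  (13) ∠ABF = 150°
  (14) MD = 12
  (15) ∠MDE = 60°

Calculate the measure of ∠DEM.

Step 1: By the law of cosines on triangle EDM: EM² = 12² + 12² − 2·12·12·cos(60°) = 144, so EM = 12.
Step 2: By the inverse law of cosines on triangle DEM: cos(∠DEM) = (12² + 12² − 12²) / (2·12·12) = 144/288 = 0.5, so ∠DEM = 60°.

Therefore, the measure of angle ∠DEM = 60°.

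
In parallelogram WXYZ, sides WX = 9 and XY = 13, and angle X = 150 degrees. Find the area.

The area of a parallelogram equals the product of two adjacent sides times the sine of the included angle.
This is because the height equals 13 * sin(150°) = 13/2.
Area = 9 * 13/2 = 117/2

117/2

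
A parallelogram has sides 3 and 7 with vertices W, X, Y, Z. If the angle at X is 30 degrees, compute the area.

Area = a * b * sin(theta)
Area = 3 * 7 * sin(30 degrees)
Area = 21 * 1/2
Area = 21/2

21/2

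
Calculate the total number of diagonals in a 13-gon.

Total line segments between 13 vertices = C(13,2) = 78.
Subtract the 13 sides: 78 - 13 = 65 diagonals.

65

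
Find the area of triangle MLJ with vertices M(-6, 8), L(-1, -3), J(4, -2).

The Shoelace formula computes the area from vertex coordinates by summing cross products.
For vertices (-6,8), (-1,-3), (4,-2):
Signed sum = -6*-3 - -1*8 + -1*-2 - 4*-3 + 4*8 - -6*-2
= 26 + 14 + 20 = 60
Area = (1/2)|60| = 30.

30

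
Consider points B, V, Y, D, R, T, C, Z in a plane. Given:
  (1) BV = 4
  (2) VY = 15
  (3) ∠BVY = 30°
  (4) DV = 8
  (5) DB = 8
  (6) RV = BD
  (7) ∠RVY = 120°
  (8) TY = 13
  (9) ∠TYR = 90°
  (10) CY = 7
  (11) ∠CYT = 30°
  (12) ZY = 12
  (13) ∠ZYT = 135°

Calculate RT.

From the given relations: RV = BD = 8.
Step 1: By the law of cosines on triangle RVY: RY² = 8² + 15² − 2·8·15·cos(120°) = 409, so RY ≈ 20.22.
Step 2: By the law of cosines on triangle RYT: RT² = 20.22² + 13² − 2·20.22·13·cos(90°) = 578, so RT = 17·√2.

Therefore, the length of RT = 17·√2.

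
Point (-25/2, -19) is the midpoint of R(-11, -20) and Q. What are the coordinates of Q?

Using the midpoint formula: M = ((x1 + x2)/2, (y1 + y2)/2)
We know M = (-25/2, -19) and R = (-11, -20)
For x: -25/2 = (-11 + x2)/2, so x2 = 2*-25/2 - -11 = -14
For y: -19 = (-20 + y2)/2, so y2 = 2*-19 - -20 = -18
Q = (-14, -18)

(-14, -18)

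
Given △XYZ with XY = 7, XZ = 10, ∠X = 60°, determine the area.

Area = (1/2)(7)(10) sin(60°) = (1/2)(7)(10)(sqrt(3)/2) = 35*sqrt(3)/2

35*sqrt(3)/2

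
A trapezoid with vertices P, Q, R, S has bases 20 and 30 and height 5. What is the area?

Area of a trapezoid = (base1 + base2) * height / 2
Area = (20 + 30) * 5 / 2
Area = 50 * 5 / 2
Area = 250 / 2
Area = 125

125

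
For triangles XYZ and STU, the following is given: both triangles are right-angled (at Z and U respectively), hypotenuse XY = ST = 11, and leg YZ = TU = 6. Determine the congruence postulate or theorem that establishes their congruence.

Consider the given information: both triangles are right-angled (at Z and U respectively), hypotenuse XY = ST = 11, and leg YZ = TU = 6
This is not SSS or SAS: SSS requires all three pairs of sides, but we don't have that. SAS requires two sides and the included angle between them.
The correct criterion is HL. The hypotenuse and one leg of two right triangles are equal (Hypotenuse-Leg).

HL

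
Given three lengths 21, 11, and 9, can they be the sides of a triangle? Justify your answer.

The longest side is 21. The other two sides sum to 9 + 11 = 20.
Since 20 ≤ 21, the two shorter sides cannot reach around to close the triangle.

No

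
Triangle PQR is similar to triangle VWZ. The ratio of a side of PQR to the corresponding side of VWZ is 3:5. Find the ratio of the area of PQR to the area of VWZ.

Area scales with the square of linear dimensions. If every length is multiplied by 3/5, then the area is multiplied by (3/5)^2 = 9/25.
The area ratio is 9:25.

9:25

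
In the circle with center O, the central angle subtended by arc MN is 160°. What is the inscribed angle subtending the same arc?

Inscribed angle = 160° / 2 = 80° (inscribed angle theorem).

80°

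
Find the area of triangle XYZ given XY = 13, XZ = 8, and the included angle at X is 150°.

When two sides and the included angle are known, the area formula is (1/2)ab sin(C).
The height from one side to the opposite vertex is 8 sin(150°) = 4.
Area = (1/2) * 13 * 4 = 26.

26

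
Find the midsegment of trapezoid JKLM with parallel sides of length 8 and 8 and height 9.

midsegment = (8 + 8) / 2 = 16 / 2 = 8

8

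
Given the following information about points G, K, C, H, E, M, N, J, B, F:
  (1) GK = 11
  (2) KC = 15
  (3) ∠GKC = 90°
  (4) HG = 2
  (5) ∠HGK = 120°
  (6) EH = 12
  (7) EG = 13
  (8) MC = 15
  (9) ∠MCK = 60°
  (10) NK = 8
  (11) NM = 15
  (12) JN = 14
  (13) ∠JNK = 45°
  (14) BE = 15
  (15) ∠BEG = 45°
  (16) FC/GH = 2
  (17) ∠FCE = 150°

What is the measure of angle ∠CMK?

Step 1: By the law of cosines on triangle MCK: MK² = 15² + 15² − 2·15·15·cos(60°) = 225, so MK = 15.
Step 2: By the inverse law of cosines on triangle CMK: cos(∠CMK) = (15² + 15² − 15²) / (2·15·15) = 225/450 = 0.5, so ∠CMK = 60°.

Therefore, the measure of angle ∠CMK = 60°.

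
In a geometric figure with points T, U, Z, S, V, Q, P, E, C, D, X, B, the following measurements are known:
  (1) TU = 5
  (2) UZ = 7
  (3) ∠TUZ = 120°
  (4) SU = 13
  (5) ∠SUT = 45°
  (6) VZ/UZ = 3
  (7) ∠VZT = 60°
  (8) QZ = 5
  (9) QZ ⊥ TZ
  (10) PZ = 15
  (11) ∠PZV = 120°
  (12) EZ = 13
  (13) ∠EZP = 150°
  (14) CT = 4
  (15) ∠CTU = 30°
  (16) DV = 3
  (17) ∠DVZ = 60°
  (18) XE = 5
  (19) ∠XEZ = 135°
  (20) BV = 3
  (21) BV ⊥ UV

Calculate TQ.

Step 1: By the law of cosines on triangle ZUT: ZT² = 7² + 5² − 2·7·5·cos(120°) = 109, so ZT = √109.
Step 2: By the law of cosines on triangle TZQ: TQ² = √109² + 5² − 2·√109·5·cos(90°) = 134, so TQ = √134.

Therefore, the length of TQ = √134.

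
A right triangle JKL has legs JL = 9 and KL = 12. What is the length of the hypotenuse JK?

In a right triangle, the square of the hypotenuse equals the sum of the squares of the two legs.
The legs are 9 and 12, so the hypotenuse = sqrt(81 + 144) = sqrt(225) = 15.

15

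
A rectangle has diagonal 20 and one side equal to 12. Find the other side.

Using the Pythagorean theorem: d^2 = a^2 + b^2
b^2 = d^2 - a^2
b^2 = 400 - 144
b^2 = 256
b = sqrt(256) = 16

16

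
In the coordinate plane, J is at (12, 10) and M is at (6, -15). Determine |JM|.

d = sqrt((6 - 12)^2 + (-15 - 10)^2)
d = sqrt(-6^2 + -25^2)
d = sqrt(36 + 625)
d = sqrt(661)

sqrt(661)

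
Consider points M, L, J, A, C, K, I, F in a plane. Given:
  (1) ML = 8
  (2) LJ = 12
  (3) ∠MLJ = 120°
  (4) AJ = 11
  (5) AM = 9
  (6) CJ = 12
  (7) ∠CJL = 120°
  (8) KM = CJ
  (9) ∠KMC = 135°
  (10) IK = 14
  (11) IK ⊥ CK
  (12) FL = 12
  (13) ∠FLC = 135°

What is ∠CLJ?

Step 1: By the law of cosines on triangle LJC: LC² = 12² + 12² − 2·12·12·cos(120°) = 432, so LC = 12·√3.
Step 2: By the inverse law of cosines on triangle CLJ: cos(∠CLJ) = ((12·√3)² + 12² − 12²) / (2·12·√3·12) = 432/498.83 = 0.866, so ∠CLJ = 30°.

Therefore, the measure of angle ∠CLJ = 30°.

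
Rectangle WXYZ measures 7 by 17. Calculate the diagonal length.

d = sqrt(7^2 + 17^2) = sqrt(338) = 13*sqrt(2)

13*sqrt(2)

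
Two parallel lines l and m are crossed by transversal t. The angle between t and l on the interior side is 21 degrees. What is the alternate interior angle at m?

Alternate interior angles lie on opposite sides of the transversal, between the parallel lines.
By the alternate interior angle theorem, they are equal: 21 degrees.

21 degrees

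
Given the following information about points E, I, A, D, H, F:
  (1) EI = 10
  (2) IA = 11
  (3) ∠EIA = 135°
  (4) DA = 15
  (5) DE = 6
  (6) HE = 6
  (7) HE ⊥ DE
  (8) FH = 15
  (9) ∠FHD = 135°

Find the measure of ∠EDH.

Step 1: By the law of cosines on triangle DEH: DH² = 6² + 6² − 2·6·6·cos(90°) = 72, so DH = 6·√2.
Step 2: By the inverse law of cosines on triangle EDH: cos(∠EDH) = (6² + (6·√2)² − 6²) / (2·6·6·√2) = 72/101.82 = 0.7071, so ∠EDH = 45°.

Therefore, the measure of angle ∠EDH = 45°.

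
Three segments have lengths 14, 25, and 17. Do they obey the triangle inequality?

Yes.
The triangle inequality requires that the sum of any two sides exceeds the third.
Here 14 + 17 = 31 > 25, so the condition is met.

Yes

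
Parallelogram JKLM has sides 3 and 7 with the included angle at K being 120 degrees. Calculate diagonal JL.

The diagonal of a parallelogram can be found by treating two adjacent sides and the diagonal as a triangle.
Applying the law of cosines with sides 3, 7 and included angle 120°:
d^2 = 9 + 49 - 42*cos(120°) = 79
d = sqrt(79)

sqrt(79)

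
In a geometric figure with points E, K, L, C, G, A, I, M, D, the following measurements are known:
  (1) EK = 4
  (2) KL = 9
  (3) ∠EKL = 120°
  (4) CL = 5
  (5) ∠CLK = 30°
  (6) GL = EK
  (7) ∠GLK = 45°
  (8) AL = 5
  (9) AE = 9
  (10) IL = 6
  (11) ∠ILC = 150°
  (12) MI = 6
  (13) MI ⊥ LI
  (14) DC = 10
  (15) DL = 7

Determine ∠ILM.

Step 1: By the law of cosines on triangle LIM: LM² = 6² + 6² − 2·6·6·cos(90°) = 72, so LM = 6·√2.
Step 2: By the inverse law of cosines on triangle ILM: cos(∠ILM) = (6² + (6·√2)² − 6²) / (2·6·6·√2) = 72/101.82 = 0.7071, so ∠ILM = 45°.

Therefore, the measure of angle ∠ILM = 45°.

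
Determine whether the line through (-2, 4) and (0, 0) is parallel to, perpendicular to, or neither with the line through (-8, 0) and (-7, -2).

Slope of line 1: m1 = (0 - 4)/(0 - -2) = -4/2 = -2
Slope of line 2: m2 = (-2 - 0)/(-7 - -8) = -2/1 = -2
Two lines are parallel if and only if they have equal slopes (or both are vertical).
Here m1 = m2 = -2, confirming the lines are parallel.

Parallel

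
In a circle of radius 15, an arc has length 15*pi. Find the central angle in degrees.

θ = 360 × 15*pi / (2π × 15) = 180° (rearranging arc length formula).

180°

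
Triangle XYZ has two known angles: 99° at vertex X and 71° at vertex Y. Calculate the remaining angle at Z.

angle Z = 180 - 99 - 71 = 10 degrees.

10 degrees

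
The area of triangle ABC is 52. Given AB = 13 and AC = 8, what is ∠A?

Area = (1/2) * a * b * sin(C)
sin(C) = 2 * Area / (a * b)
sin(C) = 2 * 52 / (13 * 8)
sin(C) = 1
C = arcsin(1) = 90°

90°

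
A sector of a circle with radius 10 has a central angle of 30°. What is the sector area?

The full circle has area πr² = π(10)² = 100*pi.
The sector covers 30° out of 360°, a fraction of 1/12.
Sector area = 100*pi × 1/12 = 25*pi/3.

25*pi/3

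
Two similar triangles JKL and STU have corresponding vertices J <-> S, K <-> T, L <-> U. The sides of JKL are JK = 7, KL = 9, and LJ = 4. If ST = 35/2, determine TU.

Since the triangles are similar, the ratio of corresponding sides is constant.
Scale factor k = ST / JK = 35/2 / 7 = 5/2
TU = k * KL = 5/2 * 9 = 45/2

45/2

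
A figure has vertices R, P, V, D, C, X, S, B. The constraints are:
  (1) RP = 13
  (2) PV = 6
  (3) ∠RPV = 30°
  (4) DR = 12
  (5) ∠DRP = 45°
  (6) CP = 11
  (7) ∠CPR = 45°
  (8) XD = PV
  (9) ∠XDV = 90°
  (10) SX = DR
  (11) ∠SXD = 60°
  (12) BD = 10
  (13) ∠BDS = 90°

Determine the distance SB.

From the given relations: SX = DR = 12; XD = PV = 6.
Step 1: By the law of cosines on triangle SXD: SD² = 12² + 6² − 2·12·6·cos(60°) = 108, so SD = 6·√3.
Step 2: By the law of cosines on triangle SDB: SB² = (6·√3)² + 10² − 2·6·√3·10·cos(90°) = 208, so SB = 4·√13.

Therefore, the length of SB = 4·√13.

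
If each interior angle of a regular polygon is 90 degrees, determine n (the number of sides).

Exterior angle = 180 - 90 = 90. n = 360 / 90 = 4.

4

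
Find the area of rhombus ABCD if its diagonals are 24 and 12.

The diagonals of a rhombus divide it into four right triangles.
Each triangle has legs 24/ 2 = 12 and 12/2 = 6, so each has area (1/2)*12*6 = 36.
Four such triangles give total area = (d1 * d2) / 2 = 144.

144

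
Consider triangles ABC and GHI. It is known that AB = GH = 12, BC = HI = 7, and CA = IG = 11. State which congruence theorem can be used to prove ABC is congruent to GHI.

The given information matches SSS: All three pairs of corresponding sides are equal (Side-Side-Side).

SSS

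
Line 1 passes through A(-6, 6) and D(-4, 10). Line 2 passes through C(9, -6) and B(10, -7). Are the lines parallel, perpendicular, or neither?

Slope of line 1: m1 = (10 - 6)/(-4 - -6) = 4/2 = 2
Slope of line 2: m2 = (-7 - -6)/(10 - 9) = -1/1 = -1
m1 != m2 and m1*m2 = -2 != -1. Neither.

Neither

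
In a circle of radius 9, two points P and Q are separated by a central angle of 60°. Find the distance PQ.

Chord = 2(9) sin(30°) = 9

9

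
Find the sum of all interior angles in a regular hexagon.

The sum of interior angles of an n-sided polygon is (n - 2) * 180.
For n = 6: (6 - 2) * 180 = 4 * 180 = 720 degrees.

720 degrees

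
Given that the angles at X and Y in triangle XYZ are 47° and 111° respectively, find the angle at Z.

angle Z = 180 - 47 - 111 = 22 degrees.

22 degrees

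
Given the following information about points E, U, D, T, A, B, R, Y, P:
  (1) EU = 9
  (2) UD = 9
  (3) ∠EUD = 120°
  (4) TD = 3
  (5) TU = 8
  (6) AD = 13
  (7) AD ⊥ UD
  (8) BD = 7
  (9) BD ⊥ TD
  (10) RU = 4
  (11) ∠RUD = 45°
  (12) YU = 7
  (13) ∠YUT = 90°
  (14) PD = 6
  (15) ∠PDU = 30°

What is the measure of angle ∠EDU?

Step 1: By the law of cosines on triangle DUE: DE² = 9² + 9² − 2·9·9·cos(120°) = 243, so DE = 9·√3.
Step 2: By the inverse law of cosines on triangle EDU: cos(∠EDU) = ((9·√3)² + 9² − 9²) / (2·9·√3·9) = 243/280.59 = 0.866, so ∠EDU = 30°.

Therefore, the measure of angle ∠EDU = 30°.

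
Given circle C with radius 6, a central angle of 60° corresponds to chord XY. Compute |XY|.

Chord length = 2r sin(θ/2)
= 2 × 6 × sin(60°/2)
= 2 × 6 × sin(30°)
= 6

6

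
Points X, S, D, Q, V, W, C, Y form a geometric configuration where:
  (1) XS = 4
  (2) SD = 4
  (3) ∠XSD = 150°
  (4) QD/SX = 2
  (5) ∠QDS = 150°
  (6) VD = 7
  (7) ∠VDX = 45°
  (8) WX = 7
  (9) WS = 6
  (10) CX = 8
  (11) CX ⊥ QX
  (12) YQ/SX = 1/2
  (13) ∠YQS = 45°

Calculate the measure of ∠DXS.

Step 1: By the law of cosines on triangle XSD: XD² = 4² + 4² − 2·4·4·cos(150°) = 59.71, so XD ≈ 7.73.
Step 2: By the inverse law of cosines on triangle DXS: cos(∠DXS) = (7.73² + 4² − 4²) / (2·7.73·4) = 59.71/61.82 = 0.9659, so ∠DXS = 15°.

Therefore, the measure of angle ∠DXS = 15°.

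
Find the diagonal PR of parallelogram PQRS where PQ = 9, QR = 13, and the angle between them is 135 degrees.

Law of cosines: d^2 = 9^2 + 13^2 - 2(9)(13)cos(135°) = 117*sqrt(2) + 250, so d = sqrt(117*sqrt(2) + 250).

sqrt(117*sqrt(2) + 250)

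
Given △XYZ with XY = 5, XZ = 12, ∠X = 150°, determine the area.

Area = (1/2)(5)(12) sin(150°) = (1/2)(5)(12)(1/2) = 15

15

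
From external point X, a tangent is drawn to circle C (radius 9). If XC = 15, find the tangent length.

Let T be the point of tangency. Then CT ⊥ XT (radius ⊥ tangent).
In right triangle CTX: CX² = CT² + XT²
15² = 9² + XT²
XT² = 144, XT = 12

12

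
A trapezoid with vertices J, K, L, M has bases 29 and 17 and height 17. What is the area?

Area of a trapezoid = (base1 + base2) * height / 2
Area = (29 + 17) * 17 / 2
Area = 46 * 17 / 2
Area = 782 / 2
Area = 391

391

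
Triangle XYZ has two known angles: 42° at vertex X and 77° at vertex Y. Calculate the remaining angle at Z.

By the triangle angle sum property, the three interior angles of any triangle add up to 180°.
We know angle X = 42° and angle Y = 77°, so their sum is 119°.
Therefore angle Z = 180° - 119° = 61°.

61 degrees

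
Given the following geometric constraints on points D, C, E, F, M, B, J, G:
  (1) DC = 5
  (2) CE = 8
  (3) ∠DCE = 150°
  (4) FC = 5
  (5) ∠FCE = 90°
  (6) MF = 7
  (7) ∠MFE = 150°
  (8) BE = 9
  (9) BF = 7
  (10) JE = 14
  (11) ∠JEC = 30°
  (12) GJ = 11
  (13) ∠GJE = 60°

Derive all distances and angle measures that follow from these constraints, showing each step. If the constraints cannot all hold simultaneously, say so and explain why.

The constraints are consistent.

Step 1: From DC = 5, CE = 8, and ∠DCE = 150°, by the law of cosines:
  DE² = DC² + CE² - 2·DC·CE·cos(150°) = 25 + 64 + 69.28 = 158.3
  DE ≈ 12.58

Step 2: From CE = 8, EJ = 14, and ∠CEJ = 30°, by the law of cosines:
  CJ² = CE² + EJ² - 2·CE·EJ·cos(30°) = 64 + 196 - 194 = 66.01
  CJ ≈ 8.12

Step 3: From EC = 8, CF = 5, and ∠ECF = 90°, by the law of cosines:
  EF² = EC² + CF² - 2·EC·CF·cos(90°) = 64 + 25 - 0 = 89
  EF = √89

Step 4: From EJ = 14, JG = 11, and ∠EJG = 60°, by the law of cosines:
  EG² = EJ² + JG² - 2·EJ·JG·cos(60°) = 196 + 121 - 154 = 163
  EG = √163

Step 5: From EF = √89, FM = 7, and ∠EFM = 150°, by the law of cosines:
  EM² = EF² + FM² - 2·EF·FM·cos(150°) = 89 + 49 + 114.4 = 252.4
  EM ≈ 15.89

Step 6: From DC = 5, DE = 12.58, CE = 8, by the inverse law of cosines:
  cos(∠CDE) = (DC² + DE² - CE²) / (2·DC·DE)
  ∠CDE = 18.54°

Step 7: From CE = 8, CJ = 8.12, EJ = 14, by the inverse law of cosines:
  cos(∠ECJ) = (CE² + CJ² - EJ²) / (2·CE·CJ)
  ∠ECJ = 120.51°

Step 8: From EB = 9, EF = √89, BF = 7, by the inverse law of cosines:
  cos(∠BEF) = (EB² + EF² - BF²) / (2·EB·EF)
  ∠BEF = 44.56°

Step 9: From EC = 8, ED = 12.58, CD = 5, by the inverse law of cosines:
  cos(∠CED) = (EC² + ED² - CD²) / (2·EC·ED)
  ∠CED = 11.46°

Step 10: From EC = 8, EF = √89, CF = 5, by the inverse law of cosines:
  cos(∠CEF) = (EC² + EF² - CF²) / (2·EC·EF)
  ∠CEF = 32.01°

Step 11: From EG = √163, EJ = 14, GJ = 11, by the inverse law of cosines:
  cos(∠GEJ) = (EG² + EJ² - GJ²) / (2·EG·EJ)
  ∠GEJ = 48.26°

Step 12: From FB = 7, FE = √89, BE = 9, by the inverse law of cosines:
  cos(∠BFE) = (FB² + FE² - BE²) / (2·FB·FE)
  ∠BFE = 64.43°

Step 13: From FC = 5, FE = √89, CE = 8, by the inverse law of cosines:
  cos(∠CFE) = (FC² + FE² - CE²) / (2·FC·FE)
  ∠CFE = 57.99°

Step 14: From BE = 9, BF = 7, EF = √89, by the inverse law of cosines:
  cos(∠EBF) = (BE² + BF² - EF²) / (2·BE·BF)
  ∠EBF = 71.01°

Step 15: From JC = 8.12, JE = 14, CE = 8, by the inverse law of cosines:
  cos(∠CJE) = (JC² + JE² - CE²) / (2·JC·JE)
  ∠CJE = 29.49°

Step 16: From GE = √163, GJ = 11, EJ = 14, by the inverse law of cosines:
  cos(∠EGJ) = (GE² + GJ² - EJ²) / (2·GE·GJ)
  ∠EGJ = 71.74°

Step 17: From EF = √89, EM = 15.89, FM = 7, by the inverse law of cosines:
  cos(∠FEM) = (EF² + EM² - FM²) / (2·EF·EM)
  ∠FEM = 12.73°

Step 18: From ME = 15.89, MF = 7, EF = √89, by the inverse law of cosines:
  cos(∠EMF) = (ME² + MF² - EF²) / (2·ME·MF)
  ∠EMF = 17.27°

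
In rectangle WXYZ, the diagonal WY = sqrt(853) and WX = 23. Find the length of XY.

The diagonal of a rectangle forms a right triangle with the two sides.
Rearranging the Pythagorean theorem: missing side = sqrt(d^2 - known^2).
= sqrt(853 - 529) = sqrt(324) = 18.

18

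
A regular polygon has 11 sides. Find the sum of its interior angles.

The sum of interior angles of an n-sided polygon is (n - 2) * 180.
For n = 11: (11 - 2) * 180 = 9 * 180 = 1620 degrees.

1620 degrees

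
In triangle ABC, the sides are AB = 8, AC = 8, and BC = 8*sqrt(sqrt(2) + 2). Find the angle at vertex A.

cos(A) = (8² + 8² - (8*sqrt(sqrt(2) + 2))²) / (2 × 8 × 8) = -sqrt(2)/2, so A = arccos(-sqrt(2)/2) = 135°.

135°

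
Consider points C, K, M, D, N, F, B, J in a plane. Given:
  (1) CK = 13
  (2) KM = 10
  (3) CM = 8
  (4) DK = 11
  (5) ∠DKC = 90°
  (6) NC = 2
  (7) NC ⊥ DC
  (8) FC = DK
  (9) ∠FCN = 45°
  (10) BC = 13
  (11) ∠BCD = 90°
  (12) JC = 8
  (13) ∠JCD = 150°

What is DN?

Step 1: By the law of cosines on triangle CKD: CD² = 13² + 11² − 2·13·11·cos(90°) = 290, so CD ≈ 17.03.
Step 2: By the law of cosines on triangle DCN: DN² = 17.03² + 2² − 2·17.03·2·cos(90°) = 294, so DN = 7·√6.

Therefore, the length of DN = 7·√6.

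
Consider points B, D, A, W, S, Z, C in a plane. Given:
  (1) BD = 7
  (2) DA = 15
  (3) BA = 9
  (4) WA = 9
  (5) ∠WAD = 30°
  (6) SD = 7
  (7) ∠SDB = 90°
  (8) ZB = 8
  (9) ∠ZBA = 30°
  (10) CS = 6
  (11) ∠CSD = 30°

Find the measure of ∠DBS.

Step 1: By the law of cosines on triangle BDS: BS² = 7² + 7² − 2·7·7·cos(90°) = 98, so BS = 7·√2.
Step 2: By the inverse law of cosines on triangle DBS: cos(∠DBS) = (7² + (7·√2)² − 7²) / (2·7·7·√2) = 98/138.59 = 0.7071, so ∠DBS = 45°.

Therefore, the measure of angle ∠DBS = 45°.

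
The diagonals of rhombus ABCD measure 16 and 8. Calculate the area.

Area = (16 * 8) / 2 = 128 / 2 = 64

64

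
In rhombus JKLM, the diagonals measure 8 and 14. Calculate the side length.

Half-diagonals are 4 and 7. side = sqrt(4^2 + 7^2) = sqrt(65)

sqrt(65)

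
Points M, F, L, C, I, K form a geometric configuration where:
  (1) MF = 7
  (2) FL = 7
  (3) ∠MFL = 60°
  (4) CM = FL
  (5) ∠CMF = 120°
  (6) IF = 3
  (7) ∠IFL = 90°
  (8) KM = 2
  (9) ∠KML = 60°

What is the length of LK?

Step 1: By the law of cosines on triangle LFM: LM² = 7² + 7² − 2·7·7·cos(60°) = 49, so LM = 7.
Step 2: By the law of cosines on triangle LMK: LK² = 7² + 2² − 2·7·2·cos(60°) = 39, so LK = √39.

Therefore, the length of LK = √39.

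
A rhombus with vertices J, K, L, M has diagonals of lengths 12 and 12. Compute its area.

The diagonals of a rhombus divide it into four right triangles.
Each triangle has legs 12/ 2 = 6 and 12/2 = 6, so each has area (1/2)*6*6 = 18.
Four such triangles give total area = (d1 * d2) / 2 = 72.

72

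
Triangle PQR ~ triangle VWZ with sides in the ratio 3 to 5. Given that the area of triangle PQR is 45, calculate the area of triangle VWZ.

For similar figures, the area ratio equals the square of the side ratio.
Side ratio (PQR to VWZ) = 3:5, so area ratio = 3^2:5^2 = 9:25.
If the area of PQR is 45, then the area of VWZ = 45 * (25/9) = 125.

125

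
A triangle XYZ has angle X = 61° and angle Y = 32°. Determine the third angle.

By the triangle angle sum property, the three interior angles of any triangle add up to 180°.
We know angle X = 61° and angle Y = 32°, so their sum is 93°.
Therefore angle Z = 180° - 93° = 87°.

87 degrees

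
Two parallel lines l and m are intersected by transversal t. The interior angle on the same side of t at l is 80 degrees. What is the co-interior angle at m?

Co-interior (same-side interior) angles are between the parallel lines on the same side of the transversal.
Unlike corresponding or alternate interior angles, they are supplementary rather than equal.
So the angle = 180 - 80 = 100 degrees.

100 degrees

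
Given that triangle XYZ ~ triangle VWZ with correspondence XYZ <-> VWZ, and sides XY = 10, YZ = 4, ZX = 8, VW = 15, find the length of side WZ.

k = 15/10 = 3/2. WZ = 3/2 * 4 = 6.

6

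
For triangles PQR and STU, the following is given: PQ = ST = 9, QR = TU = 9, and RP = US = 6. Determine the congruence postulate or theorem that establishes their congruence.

The given information provides:
PQ = ST = 9, QR = TU = 9, and RP = US = 6
This matches the SSS congruence theorem.
All three pairs of corresponding sides are equal (Side-Side-Side).

SSS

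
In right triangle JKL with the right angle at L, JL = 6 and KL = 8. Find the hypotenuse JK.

In a right triangle, the square of the hypotenuse equals the sum of the squares of the two legs.
The legs are 6 and 8, so the hypotenuse = sqrt(36 + 64) = sqrt(100) = 10.

10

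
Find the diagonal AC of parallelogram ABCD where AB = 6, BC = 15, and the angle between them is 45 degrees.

Using the law of cosines:
d^2 = 6^2 + 15^2 - 2(6)(15)cos(45 degrees)
d^2 = 36 + 225 - 180*sqrt(2)/2
d^2 = 261 - 90*sqrt(2)
d = 3*sqrt(29 - 10*sqrt(2))

3*sqrt(29 - 10*sqrt(2))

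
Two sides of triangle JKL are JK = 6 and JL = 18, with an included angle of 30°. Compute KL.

When two sides and the included angle are known, the law of cosines gives the third side.
c^2 = a^2 + b^2 - 2ab cos(C) generalizes the Pythagorean theorem to non-right triangles.
Here: KL^2 = 36 + 324 - 216*(sqrt(3)/2) = 360 - 108*sqrt(3)
KL = 6*sqrt(10 - 3*sqrt(3))

6*sqrt(10 - 3*sqrt(3))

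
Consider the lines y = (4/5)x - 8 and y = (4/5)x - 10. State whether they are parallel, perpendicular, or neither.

Slope of line 1: m1 = 4/5
Slope of line 2: m2 = 4/5
m1 = m2, so the lines are parallel.

Parallel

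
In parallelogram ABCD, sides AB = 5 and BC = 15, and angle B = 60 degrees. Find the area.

Area = 5 * 15 * sin(60°) = 75 * sqrt(3)/2 = 75*sqrt(3)/2

75*sqrt(3)/2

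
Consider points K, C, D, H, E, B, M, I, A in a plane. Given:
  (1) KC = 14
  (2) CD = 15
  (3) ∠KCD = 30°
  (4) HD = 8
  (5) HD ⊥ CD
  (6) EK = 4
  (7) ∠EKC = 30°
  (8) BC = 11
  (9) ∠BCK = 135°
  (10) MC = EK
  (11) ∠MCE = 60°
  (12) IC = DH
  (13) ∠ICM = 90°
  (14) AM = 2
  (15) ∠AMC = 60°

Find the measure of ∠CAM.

From the given relations: MC = EK = 4.
Step 1: By the law of cosines on triangle AMC: AC² = 2² + 4² − 2·2·4·cos(60°) = 12, so AC = 2·√3.
Step 2: By the inverse law of cosines on triangle CAM: cos(∠CAM) = ((2·√3)² + 2² − 4²) / (2·2·√3·2) = 0/13.86 = 0, so ∠CAM = 90°.

Therefore, the measure of angle ∠CAM = 90°.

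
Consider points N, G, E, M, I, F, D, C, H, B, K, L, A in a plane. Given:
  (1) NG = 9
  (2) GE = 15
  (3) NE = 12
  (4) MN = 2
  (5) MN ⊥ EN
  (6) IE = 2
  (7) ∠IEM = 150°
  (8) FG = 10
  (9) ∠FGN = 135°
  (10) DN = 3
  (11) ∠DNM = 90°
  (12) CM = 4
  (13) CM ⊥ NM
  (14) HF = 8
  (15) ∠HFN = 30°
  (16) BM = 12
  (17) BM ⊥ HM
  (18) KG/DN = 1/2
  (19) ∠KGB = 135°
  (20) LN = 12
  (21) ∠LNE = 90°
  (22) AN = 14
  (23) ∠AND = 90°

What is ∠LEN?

Step 1: By the law of cosines on triangle ENL: EL² = 12² + 12² − 2·12·12·cos(90°) = 288, so EL = 12·√2.
Step 2: By the inverse law of cosines on triangle LEN: cos(∠LEN) = ((12·√2)² + 12² − 12²) / (2·12·√2·12) = 288/407.29 = 0.7071, so ∠LEN = 45°.

Therefore, the measure of angle ∠LEN = 45°.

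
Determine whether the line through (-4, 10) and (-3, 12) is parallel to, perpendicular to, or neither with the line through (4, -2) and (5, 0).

Slope of line 1: m1 = (12 - 10)/(-3 - -4) = 2/1 = 2
Slope of line 2: m2 = (0 - -2)/(5 - 4) = 2/1 = 2
m1 = m2, so the lines are parallel.

Parallel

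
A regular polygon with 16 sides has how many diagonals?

Total line segments between 16 vertices = C(16,2) = 120.
Subtract the 16 sides: 120 - 16 = 104 diagonals.

104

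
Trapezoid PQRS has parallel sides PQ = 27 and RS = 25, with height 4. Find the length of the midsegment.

midsegment = (27 + 25) / 2 = 52 / 2 = 26

26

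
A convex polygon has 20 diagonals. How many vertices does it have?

Using d = n(n - 3)/2, we solve 20 = n(n - 3)/2.
So n(n - 3) = 40.
Testing n = 8: 8 * 5 = 40 = 40. Correct.
The polygon has 8 sides.

8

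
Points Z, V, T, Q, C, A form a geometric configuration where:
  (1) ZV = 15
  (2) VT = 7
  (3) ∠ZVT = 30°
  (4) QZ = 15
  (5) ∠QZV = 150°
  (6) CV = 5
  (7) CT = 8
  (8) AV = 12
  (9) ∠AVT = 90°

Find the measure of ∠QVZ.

Step 1: By the law of cosines on triangle VZQ: VQ² = 15² + 15² − 2·15·15·cos(150°) = 839.71, so VQ ≈ 28.98.
Step 2: By the inverse law of cosines on triangle QVZ: cos(∠QVZ) = (28.98² + 15² − 15²) / (2·28.98·15) = 839.71/869.33 = 0.9659, so ∠QVZ = 15°.

Therefore, the measure of angle ∠QVZ = 15°.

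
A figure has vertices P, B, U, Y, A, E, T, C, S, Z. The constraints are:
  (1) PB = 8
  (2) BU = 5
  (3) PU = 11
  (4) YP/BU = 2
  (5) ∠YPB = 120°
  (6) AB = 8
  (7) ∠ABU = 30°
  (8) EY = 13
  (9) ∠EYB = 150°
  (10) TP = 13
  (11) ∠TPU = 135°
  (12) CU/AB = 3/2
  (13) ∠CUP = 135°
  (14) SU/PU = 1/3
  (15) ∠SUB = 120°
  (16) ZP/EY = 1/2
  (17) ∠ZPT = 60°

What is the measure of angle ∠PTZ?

From the given relations: ZP = 1/2·EY = 1/2·13 ≈ 6.5.
Step 1: By the law of cosines on triangle TPZ: TZ² = 13² + 6.5² − 2·13·6.5·cos(60°) = 126.75, so TZ ≈ 11.26.
Step 2: By the inverse law of cosines on triangle PTZ: cos(∠PTZ) = (13² + 11.26² − 6.5²) / (2·13·11.26) = 253.5/292.72 = 0.866, so ∠PTZ = 30°.

Therefore, the measure of angle ∠PTZ = 30°.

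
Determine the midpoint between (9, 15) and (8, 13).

M = ((x₁ + x₂)/2, (y₁ + y₂)/2)
= ((9 + 8)/2, (15 + 13)/2)
= (17/2, 28/2) = (17/2, 14)

(17/2, 14)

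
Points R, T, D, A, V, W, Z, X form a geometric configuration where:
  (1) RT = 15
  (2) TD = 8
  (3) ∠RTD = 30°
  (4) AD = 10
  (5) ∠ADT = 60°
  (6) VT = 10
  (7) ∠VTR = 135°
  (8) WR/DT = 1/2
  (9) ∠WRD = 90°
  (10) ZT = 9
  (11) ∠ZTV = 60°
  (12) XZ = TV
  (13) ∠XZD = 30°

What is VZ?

Step 1: By the law of cosines on triangle VTZ: VZ² = 10² + 9² − 2·10·9·cos(60°) = 91, so VZ = √91.

Therefore, the length of VZ = √91.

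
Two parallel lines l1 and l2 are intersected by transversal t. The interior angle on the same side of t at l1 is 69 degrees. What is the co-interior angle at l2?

Co-interior angles sum to 180: 180 - 69 = 111 degrees.

111 degrees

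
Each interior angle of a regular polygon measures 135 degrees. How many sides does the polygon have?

Exterior angle = 180 - 135 = 45. n = 360 / 45 = 8.

8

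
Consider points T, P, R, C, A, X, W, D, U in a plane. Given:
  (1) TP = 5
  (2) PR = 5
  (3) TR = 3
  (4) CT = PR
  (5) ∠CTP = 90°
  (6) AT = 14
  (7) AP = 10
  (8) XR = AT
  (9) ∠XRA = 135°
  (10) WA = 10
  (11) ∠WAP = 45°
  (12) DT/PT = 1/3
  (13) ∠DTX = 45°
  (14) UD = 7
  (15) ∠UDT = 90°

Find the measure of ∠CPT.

From the given relations: CT = PR = 5.
Step 1: By the law of cosines on triangle PTC: PC² = 5² + 5² − 2·5·5·cos(90°) = 50, so PC = 5·√2.
Step 2: By the inverse law of cosines on triangle CPT: cos(∠CPT) = ((5·√2)² + 5² − 5²) / (2·5·√2·5) = 50/70.71 = 0.7071, so ∠CPT = 45°.

Therefore, the measure of angle ∠CPT = 45°.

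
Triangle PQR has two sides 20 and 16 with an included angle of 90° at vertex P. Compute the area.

Area = (1/2)(20)(16) sin(90°) = (1/2)(20)(16)(1) = 160

160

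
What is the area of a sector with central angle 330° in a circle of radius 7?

The full circle has area πr² = π(7)² = 49*pi.
The sector covers 330° out of 360°, a fraction of 11/12.
Sector area = 49*pi × 11/12 = 539*pi/12.

539*pi/12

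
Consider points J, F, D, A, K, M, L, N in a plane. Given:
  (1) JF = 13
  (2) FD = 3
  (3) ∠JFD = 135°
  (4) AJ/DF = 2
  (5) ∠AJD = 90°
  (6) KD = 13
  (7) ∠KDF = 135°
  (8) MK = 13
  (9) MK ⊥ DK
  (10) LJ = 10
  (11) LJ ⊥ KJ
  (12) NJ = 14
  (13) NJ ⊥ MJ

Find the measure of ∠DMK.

Step 1: By the law of cosines on triangle MKD: MD² = 13² + 13² − 2·13·13·cos(90°) = 338, so MD = 13·√2.
Step 2: By the inverse law of cosines on triangle DMK: cos(∠DMK) = ((13·√2)² + 13² − 13²) / (2·13·√2·13) = 338/478 = 0.7071, so ∠DMK = 45°.

Therefore, the measure of angle ∠DMK = 45°.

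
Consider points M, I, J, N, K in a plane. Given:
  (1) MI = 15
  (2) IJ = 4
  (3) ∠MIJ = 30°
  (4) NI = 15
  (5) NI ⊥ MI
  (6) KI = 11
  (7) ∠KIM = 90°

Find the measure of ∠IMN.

Step 1: By the law of cosines on triangle MIN: MN² = 15² + 15² − 2·15·15·cos(90°) = 450, so MN = 15·√2.
Step 2: By the inverse law of cosines on triangle IMN: cos(∠IMN) = (15² + (15·√2)² − 15²) / (2·15·15·√2) = 450/636.4 = 0.7071, so ∠IMN = 45°.

Therefore, the measure of angle ∠IMN = 45°.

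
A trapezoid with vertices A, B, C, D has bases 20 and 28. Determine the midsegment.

The midsegment (median) of a trapezoid connects the midpoints of the non-parallel sides.
Its length is the average of the two bases: (20 + 28) / 2 = 24.

24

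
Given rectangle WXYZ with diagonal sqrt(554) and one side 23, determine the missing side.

b = sqrt(d^2 - a^2) = sqrt(554 - 529) = sqrt(25) = 5

5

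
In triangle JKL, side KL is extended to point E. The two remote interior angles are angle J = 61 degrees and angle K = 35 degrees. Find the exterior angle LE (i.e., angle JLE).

The interior angle at L is 180 - 61 - 35 = 84 degrees.
The exterior angle and interior angle at L are supplementary:
Exterior angle = 180 - 84 = 96 degrees.

96 degrees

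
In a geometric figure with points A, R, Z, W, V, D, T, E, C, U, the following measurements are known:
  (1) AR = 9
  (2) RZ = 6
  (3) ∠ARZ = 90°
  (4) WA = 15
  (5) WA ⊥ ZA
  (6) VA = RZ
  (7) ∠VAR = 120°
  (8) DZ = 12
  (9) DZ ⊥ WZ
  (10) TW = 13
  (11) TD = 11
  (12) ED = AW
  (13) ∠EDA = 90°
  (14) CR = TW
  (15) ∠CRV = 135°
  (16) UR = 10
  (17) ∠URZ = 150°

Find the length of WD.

Step 1: By the law of cosines on triangle ZRA: ZA² = 6² + 9² − 2·6·9·cos(90°) = 117, so ZA = 3·√13.
Step 2: By the law of cosines on triangle ZAW: ZW² = (3·√13)² + 15² − 2·3·√13·15·cos(90°) = 342, so ZW = 3·√38.
Step 3: By the law of cosines on triangle WZD: WD² = (3·√38)² + 12² − 2·3·√38·12·cos(90°) = 486, so WD = 9·√6.

Therefore, the length of WD = 9·√6.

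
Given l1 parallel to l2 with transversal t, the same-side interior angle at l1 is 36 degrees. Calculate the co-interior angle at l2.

Co-interior angles (same-side interior) formed by parallel lines and a transversal are supplementary (sum to 180 degrees).
The given angle is 36 degrees.
The co-interior angle = 180 - 36 = 144 degrees.

144 degrees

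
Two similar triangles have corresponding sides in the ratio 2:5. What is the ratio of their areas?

Area ratio = (side ratio)^2 = (2/5)^2 = 4:25.

4:25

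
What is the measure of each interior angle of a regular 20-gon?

Each interior angle of a regular n-gon is (n - 2) * 180 / n.
For n = 20: (20 - 2) * 180 / 20 = 3240/20 = 162 degrees.

162 degrees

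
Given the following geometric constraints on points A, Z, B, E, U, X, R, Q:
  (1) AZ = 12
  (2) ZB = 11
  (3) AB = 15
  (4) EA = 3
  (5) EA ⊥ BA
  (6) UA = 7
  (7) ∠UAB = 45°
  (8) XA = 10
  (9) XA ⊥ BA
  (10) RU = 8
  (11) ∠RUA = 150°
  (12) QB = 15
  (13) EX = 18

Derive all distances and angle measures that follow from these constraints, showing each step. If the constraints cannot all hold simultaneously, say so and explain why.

These constraints are not satisfiable: by the triangle inequality in triangle AEX, (4) EA = 3 and (8) XA = 10 force EX ≤ 3 + 10 = 13, but (13) says EX = 18. No planar figure meets all of them, so nothing further can be derived.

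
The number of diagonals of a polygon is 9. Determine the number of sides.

Using d = n(n - 3)/2, we solve 9 = n(n - 3)/2.
So n(n - 3) = 18.
Testing n = 6: 6 * 3 = 18 = 18. Correct.
The polygon has 6 sides.

6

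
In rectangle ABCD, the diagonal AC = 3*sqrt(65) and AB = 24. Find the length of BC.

b = sqrt(d^2 - a^2) = sqrt(585 - 576) = sqrt(9) = 3

3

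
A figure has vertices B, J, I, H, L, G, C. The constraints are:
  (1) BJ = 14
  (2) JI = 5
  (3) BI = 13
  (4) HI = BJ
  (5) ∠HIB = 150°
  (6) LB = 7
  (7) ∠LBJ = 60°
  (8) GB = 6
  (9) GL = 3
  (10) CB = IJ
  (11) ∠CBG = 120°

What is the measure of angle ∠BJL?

Step 1: By the law of cosines on triangle JBL: JL² = 14² + 7² − 2·14·7·cos(60°) = 147, so JL = 7·√3.
Step 2: By the inverse law of cosines on triangle BJL: cos(∠BJL) = (14² + (7·√3)² − 7²) / (2·14·7·√3) = 294/339.48 = 0.866, so ∠BJL = 30°.

Therefore, the measure of angle ∠BJL = 30°.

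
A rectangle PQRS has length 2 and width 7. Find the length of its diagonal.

d = sqrt(2^2 + 7^2) = sqrt(53)

sqrt(53)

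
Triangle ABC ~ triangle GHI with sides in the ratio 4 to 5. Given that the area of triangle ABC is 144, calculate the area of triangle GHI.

For similar figures, the area ratio equals the square of the side ratio.
Side ratio (ABC to GHI) = 4:5, so area ratio = 4^2:5^2 = 16:25.
If the area of ABC is 144, then the area of GHI = 144 * (25/16) = 225.

225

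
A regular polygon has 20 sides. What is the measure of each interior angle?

Each interior angle of a regular n-gon is (n - 2) * 180 / n.
For n = 20: (20 - 2) * 180 / 20 = 3240/20 = 162 degrees.

162 degrees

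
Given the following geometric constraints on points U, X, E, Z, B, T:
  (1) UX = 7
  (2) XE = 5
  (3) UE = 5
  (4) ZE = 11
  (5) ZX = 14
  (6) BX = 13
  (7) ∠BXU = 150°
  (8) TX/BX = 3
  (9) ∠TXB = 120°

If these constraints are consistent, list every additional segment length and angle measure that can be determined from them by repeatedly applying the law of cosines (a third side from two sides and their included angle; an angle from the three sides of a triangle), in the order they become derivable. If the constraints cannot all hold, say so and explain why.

The constraints are consistent. Derivable facts, in order:
After 1 step:
- BT = 13·√13
- UB ≈ 19.38
- ∠EUX = 45.57°
- ∠EXU = 45.57°
- ∠EXZ = 44.42°
- ∠EZX = 18.55°
- ∠UEX = 88.85°
- ∠XEZ = 117.04°
After 2 steps:
- ∠BTX = 13.9°
- ∠BUX = 19.6°
- ∠TBX = 46.1°
- ∠UBX = 10.4°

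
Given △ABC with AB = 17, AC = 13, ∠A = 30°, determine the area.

Area = (1/2) * AB * AC * sin(A)
Area = (1/2) * 17 * 13 * sin(30°)
Area = (1/2) * 17 * 13 * 1/2
Area = 221/4

221/4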